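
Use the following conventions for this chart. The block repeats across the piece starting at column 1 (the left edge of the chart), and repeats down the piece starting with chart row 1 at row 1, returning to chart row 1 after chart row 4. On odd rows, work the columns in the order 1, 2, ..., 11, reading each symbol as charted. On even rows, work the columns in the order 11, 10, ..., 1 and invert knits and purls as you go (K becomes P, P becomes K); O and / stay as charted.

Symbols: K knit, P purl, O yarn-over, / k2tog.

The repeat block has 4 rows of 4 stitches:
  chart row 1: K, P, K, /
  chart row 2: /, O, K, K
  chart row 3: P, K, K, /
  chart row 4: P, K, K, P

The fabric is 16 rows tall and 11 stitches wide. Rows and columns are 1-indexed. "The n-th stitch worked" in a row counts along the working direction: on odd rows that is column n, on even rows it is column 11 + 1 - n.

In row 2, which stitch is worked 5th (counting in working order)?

Row 2 uses chart row ((2-1) mod 4)+1 = 2. Row 2 is even, so WS.
Chart row 2 tiled across columns 1-11: / O K K / O K K / O K
WS row: flip the tiled sequence (start at column 11) and apply K<->P; O and / stay.
Row 2 as worked: P O / P P O / P P O /
Stitch 5 in working order -> P

Result:
P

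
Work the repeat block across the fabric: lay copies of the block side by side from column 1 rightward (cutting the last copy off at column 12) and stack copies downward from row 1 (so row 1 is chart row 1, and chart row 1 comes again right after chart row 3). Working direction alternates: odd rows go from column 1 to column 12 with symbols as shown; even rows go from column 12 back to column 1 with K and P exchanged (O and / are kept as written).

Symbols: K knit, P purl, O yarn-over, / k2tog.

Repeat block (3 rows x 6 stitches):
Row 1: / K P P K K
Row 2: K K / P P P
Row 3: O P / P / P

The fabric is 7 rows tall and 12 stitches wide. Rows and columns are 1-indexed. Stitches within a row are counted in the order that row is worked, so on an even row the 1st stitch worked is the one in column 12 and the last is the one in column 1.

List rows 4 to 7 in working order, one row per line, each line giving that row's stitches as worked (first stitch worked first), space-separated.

Row 4: chart row 1, WS - tiled (columns 1-12): / K P P K K / K P P K K; work from column 12 back to 1 with K<->P swapped.
Row 5: chart row 2, RS - tile across columns 1-12 and work as-is.
Row 6: chart row 3, WS - tiled (columns 1-12): O P / P / P O P / P / P; work from column 12 back to 1 with K<->P swapped.
Row 7: chart row 1, RS - tile across columns 1-12 and work as-is.

Result:
P P K K P / P P K K P /
K K / P P P K K / P P P
K / K / K O K / K / K O
/ K P P K K / K P P K K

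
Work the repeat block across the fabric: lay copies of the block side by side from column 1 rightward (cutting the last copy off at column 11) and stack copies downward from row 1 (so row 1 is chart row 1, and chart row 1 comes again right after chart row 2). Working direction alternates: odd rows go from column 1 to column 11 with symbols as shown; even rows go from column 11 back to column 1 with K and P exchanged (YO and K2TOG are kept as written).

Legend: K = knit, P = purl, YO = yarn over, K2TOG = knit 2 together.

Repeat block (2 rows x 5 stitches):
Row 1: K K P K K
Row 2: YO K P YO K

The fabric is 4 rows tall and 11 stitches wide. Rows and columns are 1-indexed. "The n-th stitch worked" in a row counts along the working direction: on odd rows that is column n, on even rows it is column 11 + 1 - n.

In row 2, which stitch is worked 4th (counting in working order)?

Stitch:
K

Derivation:
Row 2: (2-1) mod 2 = 1, so use chart row 2. Even row -> WS.
Chart row 2 tiled across columns 1-11: YO K P YO K YO K P YO K YO
WS: work from column 11 back to column 1 (reverse the tiled row), swapping K<->P (YO and K2TOG unchanged).
Row 2 as worked: YO P YO K P YO P YO K P YO
The 4th stitch worked is K.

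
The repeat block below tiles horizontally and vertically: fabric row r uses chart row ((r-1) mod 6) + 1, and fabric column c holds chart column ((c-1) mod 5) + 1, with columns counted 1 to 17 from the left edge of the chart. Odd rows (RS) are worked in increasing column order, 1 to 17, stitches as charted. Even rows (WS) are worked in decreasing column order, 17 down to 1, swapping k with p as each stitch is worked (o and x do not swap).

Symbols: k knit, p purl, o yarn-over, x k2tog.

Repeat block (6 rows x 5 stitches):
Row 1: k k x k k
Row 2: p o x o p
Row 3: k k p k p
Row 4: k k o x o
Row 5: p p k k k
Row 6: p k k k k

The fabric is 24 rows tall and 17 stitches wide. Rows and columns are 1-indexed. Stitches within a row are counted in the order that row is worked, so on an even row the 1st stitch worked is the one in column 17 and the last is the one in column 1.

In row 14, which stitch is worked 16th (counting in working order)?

== STITCH ==
o

Derivation:
Row 14: (14-1) mod 6 = 1, so use chart row 2. Even row -> WS.
Chart row 2 tiled across columns 1-17: p o x o p p o x o p p o x o p p o
WS: work from column 17 back to column 1 (reverse the tiled row), swapping k<->p (o and x unchanged).
Row 14 as worked: o k k o x o k k o x o k k o x o k
Counting 16 along the worked row gives o.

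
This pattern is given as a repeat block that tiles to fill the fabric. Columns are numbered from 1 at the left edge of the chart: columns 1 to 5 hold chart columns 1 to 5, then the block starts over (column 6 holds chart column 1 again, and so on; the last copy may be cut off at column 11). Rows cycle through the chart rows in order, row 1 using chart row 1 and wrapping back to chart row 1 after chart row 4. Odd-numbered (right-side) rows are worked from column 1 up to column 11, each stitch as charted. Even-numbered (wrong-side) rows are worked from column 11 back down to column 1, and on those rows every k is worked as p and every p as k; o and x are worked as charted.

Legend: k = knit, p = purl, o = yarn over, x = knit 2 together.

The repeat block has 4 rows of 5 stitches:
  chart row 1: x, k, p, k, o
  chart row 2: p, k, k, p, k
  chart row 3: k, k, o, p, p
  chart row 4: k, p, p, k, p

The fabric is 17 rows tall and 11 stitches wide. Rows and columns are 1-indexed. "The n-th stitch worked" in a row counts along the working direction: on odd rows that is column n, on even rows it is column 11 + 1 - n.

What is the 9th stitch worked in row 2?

Stitch:
p

Derivation:
Row 2: (2-1) mod 4 = 1, so use chart row 2. Even row -> WS.
Chart row 2 tiled across columns 1-11: p k k p k p k k p k p
WS: work from column 11 back to column 1 (reverse the tiled row), swapping k<->p (o and x unchanged).
Row 2 as worked: k p k p p k p k p p k
Counting 9 along the worked row gives p.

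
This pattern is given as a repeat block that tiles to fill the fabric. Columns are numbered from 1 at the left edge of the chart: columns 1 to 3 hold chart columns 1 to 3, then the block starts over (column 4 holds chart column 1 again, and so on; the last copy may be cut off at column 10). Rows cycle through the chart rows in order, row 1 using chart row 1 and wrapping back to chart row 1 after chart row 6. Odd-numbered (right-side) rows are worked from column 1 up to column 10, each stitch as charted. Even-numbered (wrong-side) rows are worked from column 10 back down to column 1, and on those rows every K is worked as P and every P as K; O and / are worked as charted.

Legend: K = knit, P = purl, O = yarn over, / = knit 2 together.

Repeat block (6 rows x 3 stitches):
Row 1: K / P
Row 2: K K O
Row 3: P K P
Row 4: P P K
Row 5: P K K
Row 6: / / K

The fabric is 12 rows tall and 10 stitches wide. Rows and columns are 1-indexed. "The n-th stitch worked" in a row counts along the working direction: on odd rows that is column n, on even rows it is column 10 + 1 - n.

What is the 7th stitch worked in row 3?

Row 3: (3-1) mod 6 = 2, so use chart row 3. Odd row -> RS.
Chart row 3 tiled across columns 1-10: P K P P K P P K P P
Right side: take the tiled row as-is (worked left to right from column 1).
The 7th stitch worked is P.

Stitch:
P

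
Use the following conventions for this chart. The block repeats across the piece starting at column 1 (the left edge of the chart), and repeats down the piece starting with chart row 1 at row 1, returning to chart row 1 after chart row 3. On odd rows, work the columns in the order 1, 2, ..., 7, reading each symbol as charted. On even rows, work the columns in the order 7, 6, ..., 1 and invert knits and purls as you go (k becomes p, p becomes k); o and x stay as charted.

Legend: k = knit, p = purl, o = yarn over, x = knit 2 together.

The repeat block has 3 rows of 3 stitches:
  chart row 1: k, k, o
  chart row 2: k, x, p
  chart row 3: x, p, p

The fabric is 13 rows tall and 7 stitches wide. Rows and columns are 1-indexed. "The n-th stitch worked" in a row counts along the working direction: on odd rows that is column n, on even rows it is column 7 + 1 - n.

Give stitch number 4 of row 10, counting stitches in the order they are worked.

== STITCH ==
p

Derivation:
Row 10: (10-1) mod 3 = 0, so use chart row 1. Even row -> WS.
Chart row 1 tiled across columns 1-7: k k o k k o k
WS row: flip the tiled sequence (start at column 7) and apply k<->p; o and x stay.
Row 10 as worked: p o p p o p p
Counting 4 along the worked row gives p.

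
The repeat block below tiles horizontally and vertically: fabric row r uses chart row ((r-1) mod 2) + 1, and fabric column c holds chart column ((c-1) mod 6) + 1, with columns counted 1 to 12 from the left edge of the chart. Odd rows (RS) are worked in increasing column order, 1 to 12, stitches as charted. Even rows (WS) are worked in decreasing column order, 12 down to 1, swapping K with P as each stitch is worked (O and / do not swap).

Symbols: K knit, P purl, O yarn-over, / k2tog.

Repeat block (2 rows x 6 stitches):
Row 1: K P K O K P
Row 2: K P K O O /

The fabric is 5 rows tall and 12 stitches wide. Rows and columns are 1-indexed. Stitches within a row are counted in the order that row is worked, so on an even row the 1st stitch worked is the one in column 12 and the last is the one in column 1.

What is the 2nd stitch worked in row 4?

For row 4: chart row = ((4-1) mod 2) + 1 = 2; this is a WS (even) row.
Chart row 2 tiled across columns 1-12: K P K O O / K P K O O /
WS row: flip the tiled sequence (start at column 12) and apply K<->P; O and / stay.
Row 4 as worked: / O O P K P / O O P K P
The 2nd stitch worked is O.

Stitch:
O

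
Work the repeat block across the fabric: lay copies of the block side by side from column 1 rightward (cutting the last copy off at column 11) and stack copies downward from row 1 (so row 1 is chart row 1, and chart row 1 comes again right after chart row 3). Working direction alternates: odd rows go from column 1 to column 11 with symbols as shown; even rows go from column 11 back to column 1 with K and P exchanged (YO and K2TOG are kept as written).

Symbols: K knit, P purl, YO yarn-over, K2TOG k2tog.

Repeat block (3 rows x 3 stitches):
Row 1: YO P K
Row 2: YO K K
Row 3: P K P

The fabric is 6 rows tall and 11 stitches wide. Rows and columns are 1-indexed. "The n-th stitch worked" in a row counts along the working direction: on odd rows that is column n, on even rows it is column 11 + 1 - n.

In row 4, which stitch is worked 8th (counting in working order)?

Stitch:
YO

Derivation:
For row 4: chart row = ((4-1) mod 3) + 1 = 1; this is a WS (even) row.
Chart row 1 tiled across columns 1-11: YO P K YO P K YO P K YO P
WS row: flip the tiled sequence (start at column 11) and apply K<->P; YO and K2TOG stay.
Row 4 as worked: K YO P K YO P K YO P K YO
Stitch 8 in working order -> YO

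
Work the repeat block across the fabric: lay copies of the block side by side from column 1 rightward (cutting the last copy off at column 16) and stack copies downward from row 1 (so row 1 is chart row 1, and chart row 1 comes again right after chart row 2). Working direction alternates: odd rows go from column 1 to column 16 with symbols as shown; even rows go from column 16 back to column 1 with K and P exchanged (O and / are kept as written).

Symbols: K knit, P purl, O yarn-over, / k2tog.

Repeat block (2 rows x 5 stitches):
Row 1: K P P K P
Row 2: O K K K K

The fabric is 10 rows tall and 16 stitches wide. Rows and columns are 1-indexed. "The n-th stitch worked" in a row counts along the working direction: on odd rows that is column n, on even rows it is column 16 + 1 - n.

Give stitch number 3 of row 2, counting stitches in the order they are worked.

Result:
P

Derivation:
Row 2: (2-1) mod 2 = 1, so use chart row 2. Even row -> WS.
Chart row 2 tiled across columns 1-16: O K K K K O K K K K O K K K K O
WS: work from column 16 back to column 1 (reverse the tiled row), swapping K<->P (O and / unchanged).
Row 2 as worked: O P P P P O P P P P O P P P P O
Stitch 3 in working order -> P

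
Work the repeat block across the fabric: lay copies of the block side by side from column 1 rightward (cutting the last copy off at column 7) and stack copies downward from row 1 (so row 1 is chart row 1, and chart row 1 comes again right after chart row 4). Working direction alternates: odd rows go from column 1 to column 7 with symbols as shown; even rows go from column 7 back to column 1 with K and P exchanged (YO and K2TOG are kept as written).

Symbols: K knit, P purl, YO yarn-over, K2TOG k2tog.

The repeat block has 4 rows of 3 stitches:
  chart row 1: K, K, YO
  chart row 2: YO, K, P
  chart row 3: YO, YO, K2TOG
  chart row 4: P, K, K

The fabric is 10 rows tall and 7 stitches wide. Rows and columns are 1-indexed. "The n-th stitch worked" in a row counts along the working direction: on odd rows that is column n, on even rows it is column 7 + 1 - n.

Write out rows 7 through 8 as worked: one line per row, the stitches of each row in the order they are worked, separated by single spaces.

Row 7: chart row 3, RS - tile across columns 1-7 and work as-is.
Row 8: chart row 4, WS - tiled (columns 1-7): P K K P K K P; work from column 7 back to 1 with K<->P swapped.

== ROWS AS WORKED ==
YO YO K2TOG YO YO K2TOG YO
K P P K P P K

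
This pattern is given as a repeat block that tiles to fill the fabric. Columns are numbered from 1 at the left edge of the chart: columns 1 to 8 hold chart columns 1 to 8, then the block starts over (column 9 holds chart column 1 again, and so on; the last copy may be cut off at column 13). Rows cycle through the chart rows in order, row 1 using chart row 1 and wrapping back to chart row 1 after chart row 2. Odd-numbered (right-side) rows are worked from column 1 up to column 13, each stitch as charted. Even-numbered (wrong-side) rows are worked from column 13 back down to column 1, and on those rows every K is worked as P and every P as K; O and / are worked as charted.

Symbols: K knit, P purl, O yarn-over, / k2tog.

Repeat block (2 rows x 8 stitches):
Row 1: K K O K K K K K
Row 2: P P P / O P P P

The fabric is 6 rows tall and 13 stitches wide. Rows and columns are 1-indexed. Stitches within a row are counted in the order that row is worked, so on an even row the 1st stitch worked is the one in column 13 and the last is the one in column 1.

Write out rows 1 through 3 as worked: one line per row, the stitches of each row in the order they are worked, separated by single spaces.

== ROWS AS WORKED ==
K K O K K K K K K K O K K
O / K K K K K K O / K K K
K K O K K K K K K K O K K

Derivation:
Row 1: chart row 1, RS - tile across columns 1-13 and work as-is.
Row 2: chart row 2, WS - tiled (columns 1-13): P P P / O P P P P P P / O; work from column 13 back to 1 with K<->P swapped.
Row 3: chart row 1, RS - tile across columns 1-13 and work as-is.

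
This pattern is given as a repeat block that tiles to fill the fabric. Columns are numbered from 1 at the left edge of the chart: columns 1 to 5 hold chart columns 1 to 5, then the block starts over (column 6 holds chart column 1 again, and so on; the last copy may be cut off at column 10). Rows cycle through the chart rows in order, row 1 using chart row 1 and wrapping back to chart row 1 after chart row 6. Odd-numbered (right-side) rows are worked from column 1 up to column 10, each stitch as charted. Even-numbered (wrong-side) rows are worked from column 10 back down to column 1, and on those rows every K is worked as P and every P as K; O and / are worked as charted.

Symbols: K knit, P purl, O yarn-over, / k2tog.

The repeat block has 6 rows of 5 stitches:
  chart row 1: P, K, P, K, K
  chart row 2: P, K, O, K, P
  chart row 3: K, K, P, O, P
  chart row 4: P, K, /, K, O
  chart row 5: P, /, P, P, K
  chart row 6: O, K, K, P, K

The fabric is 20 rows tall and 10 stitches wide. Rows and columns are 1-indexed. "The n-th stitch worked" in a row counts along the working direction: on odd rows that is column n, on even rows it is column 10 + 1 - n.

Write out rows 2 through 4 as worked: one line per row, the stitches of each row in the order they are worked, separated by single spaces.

Rows as worked:
K P O P K K P O P K
K K P O P K K P O P
O P / P K O P / P K

Derivation:
Row 2: chart row 2, WS - tiled (columns 1-10): P K O K P P K O K P; work from column 10 back to 1 with K<->P swapped.
Row 3: chart row 3, RS - tile across columns 1-10 and work as-is.
Row 4: chart row 4, WS - tiled (columns 1-10): P K / K O P K / K O; work from column 10 back to 1 with K<->P swapped.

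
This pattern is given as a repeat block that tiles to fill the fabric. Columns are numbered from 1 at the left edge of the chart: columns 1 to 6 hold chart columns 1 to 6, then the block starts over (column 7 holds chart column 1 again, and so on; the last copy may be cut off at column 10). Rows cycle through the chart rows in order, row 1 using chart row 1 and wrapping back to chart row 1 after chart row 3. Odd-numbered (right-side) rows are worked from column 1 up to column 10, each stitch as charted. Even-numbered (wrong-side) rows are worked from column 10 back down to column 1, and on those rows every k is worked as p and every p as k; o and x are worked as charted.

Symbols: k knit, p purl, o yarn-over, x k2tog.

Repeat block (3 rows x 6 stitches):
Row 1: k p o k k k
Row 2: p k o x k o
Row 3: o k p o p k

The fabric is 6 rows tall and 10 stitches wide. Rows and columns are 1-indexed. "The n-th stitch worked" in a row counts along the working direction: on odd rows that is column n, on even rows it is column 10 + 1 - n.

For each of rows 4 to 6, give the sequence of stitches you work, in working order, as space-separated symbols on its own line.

Row 4: chart row 1, WS - tiled (columns 1-10): k p o k k k k p o k; work from column 10 back to 1 with k<->p swapped.
Row 5: chart row 2, RS - tile across columns 1-10 and work as-is.
Row 6: chart row 3, WS - tiled (columns 1-10): o k p o p k o k p o; work from column 10 back to 1 with k<->p swapped.

Result:
p o k p p p p o k p
p k o x k o p k o x
o k p o p k o k p o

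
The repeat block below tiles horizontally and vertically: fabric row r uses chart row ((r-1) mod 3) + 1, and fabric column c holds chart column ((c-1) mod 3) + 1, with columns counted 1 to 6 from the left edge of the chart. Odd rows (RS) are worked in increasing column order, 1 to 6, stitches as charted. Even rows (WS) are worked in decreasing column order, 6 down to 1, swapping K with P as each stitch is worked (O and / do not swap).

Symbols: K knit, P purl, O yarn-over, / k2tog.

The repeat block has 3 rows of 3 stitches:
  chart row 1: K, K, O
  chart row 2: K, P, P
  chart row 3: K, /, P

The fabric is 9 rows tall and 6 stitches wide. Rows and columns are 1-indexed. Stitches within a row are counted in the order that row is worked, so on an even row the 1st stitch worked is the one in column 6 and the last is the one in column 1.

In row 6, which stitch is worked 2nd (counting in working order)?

Stitch:
/

Derivation:
For row 6: chart row = ((6-1) mod 3) + 1 = 3; this is a WS (even) row.
Chart row 3 tiled across columns 1-6: K / P K / P
Wrong side: read the tiled row from column 6 down to 1 and exchange K with P (leave O, /).
Row 6 as worked: K / P K / P
The 2nd stitch worked is /.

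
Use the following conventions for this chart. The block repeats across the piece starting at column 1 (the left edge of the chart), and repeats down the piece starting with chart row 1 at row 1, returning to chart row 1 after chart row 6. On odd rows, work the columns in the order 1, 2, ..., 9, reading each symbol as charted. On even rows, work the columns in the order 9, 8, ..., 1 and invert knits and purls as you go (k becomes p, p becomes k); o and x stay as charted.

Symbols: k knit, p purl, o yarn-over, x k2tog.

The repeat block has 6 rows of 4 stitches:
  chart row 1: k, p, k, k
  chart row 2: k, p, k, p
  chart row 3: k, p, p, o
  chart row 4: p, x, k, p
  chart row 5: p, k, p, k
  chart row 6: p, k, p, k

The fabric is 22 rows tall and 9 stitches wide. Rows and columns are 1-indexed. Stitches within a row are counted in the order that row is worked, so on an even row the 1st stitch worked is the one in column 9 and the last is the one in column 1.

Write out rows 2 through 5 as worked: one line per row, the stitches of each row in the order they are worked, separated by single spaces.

Rows as worked:
p k p k p k p k p
k p p o k p p o k
k k p x k k p x k
p k p k p k p k p

Derivation:
Row 2: chart row 2, WS - tiled (columns 1-9): k p k p k p k p k; work from column 9 back to 1 with k<->p swapped.
Row 3: chart row 3, RS - tile across columns 1-9 and work as-is.
Row 4: chart row 4, WS - tiled (columns 1-9): p x k p p x k p p; work from column 9 back to 1 with k<->p swapped.
Row 5: chart row 5, RS - tile across columns 1-9 and work as-is.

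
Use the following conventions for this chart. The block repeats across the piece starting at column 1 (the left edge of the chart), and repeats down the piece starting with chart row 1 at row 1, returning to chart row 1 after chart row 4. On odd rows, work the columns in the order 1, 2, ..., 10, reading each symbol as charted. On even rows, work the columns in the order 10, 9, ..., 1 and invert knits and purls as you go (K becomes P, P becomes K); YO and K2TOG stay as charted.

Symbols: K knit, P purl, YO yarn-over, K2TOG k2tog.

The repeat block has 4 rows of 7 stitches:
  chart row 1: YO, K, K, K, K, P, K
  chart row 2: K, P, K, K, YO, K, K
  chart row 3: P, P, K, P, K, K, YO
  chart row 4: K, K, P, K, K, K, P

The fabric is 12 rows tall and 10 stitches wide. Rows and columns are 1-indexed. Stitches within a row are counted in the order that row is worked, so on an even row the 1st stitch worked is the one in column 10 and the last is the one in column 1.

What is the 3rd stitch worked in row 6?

Row 6 uses chart row ((6-1) mod 4)+1 = 2. Row 6 is even, so WS.
Chart row 2 tiled across columns 1-10: K P K K YO K K K P K
WS: work from column 10 back to column 1 (reverse the tiled row), swapping K<->P (YO and K2TOG unchanged).
Row 6 as worked: P K P P P YO P P K P
Counting 3 along the worked row gives P.

== STITCH ==
P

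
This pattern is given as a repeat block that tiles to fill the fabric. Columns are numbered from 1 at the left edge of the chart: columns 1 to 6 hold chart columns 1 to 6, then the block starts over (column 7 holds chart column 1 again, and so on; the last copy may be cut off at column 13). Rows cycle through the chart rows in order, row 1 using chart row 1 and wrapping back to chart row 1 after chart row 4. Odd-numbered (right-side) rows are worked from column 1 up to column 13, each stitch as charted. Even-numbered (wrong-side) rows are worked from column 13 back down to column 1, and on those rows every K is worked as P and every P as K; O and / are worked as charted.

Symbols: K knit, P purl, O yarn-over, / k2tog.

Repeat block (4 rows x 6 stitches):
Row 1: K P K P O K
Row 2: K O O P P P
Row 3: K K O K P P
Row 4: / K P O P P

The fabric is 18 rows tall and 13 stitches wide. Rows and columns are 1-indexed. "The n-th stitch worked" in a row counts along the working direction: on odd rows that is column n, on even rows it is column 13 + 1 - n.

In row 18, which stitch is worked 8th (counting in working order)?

Result:
K

Derivation:
Row 18: (18-1) mod 4 = 1, so use chart row 2. Even row -> WS.
Chart row 2 tiled across columns 1-13: K O O P P P K O O P P P K
Wrong side: read the tiled row from column 13 down to 1 and exchange K with P (leave O, /).
Row 18 as worked: P K K K O O P K K K O O P
Stitch 8 in working order -> K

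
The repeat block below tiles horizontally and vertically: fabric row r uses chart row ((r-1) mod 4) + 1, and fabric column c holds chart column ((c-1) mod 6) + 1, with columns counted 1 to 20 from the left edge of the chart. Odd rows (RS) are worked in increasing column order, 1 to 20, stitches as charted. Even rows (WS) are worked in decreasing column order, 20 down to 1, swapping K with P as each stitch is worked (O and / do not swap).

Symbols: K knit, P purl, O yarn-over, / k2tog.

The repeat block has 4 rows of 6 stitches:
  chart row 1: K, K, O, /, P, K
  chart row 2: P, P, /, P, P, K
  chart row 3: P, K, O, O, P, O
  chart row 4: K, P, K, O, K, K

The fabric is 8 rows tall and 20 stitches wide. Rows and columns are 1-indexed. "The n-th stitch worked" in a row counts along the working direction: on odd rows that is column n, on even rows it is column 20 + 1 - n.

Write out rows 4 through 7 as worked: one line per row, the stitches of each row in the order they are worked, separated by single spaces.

Rows as worked:
K P P P O P K P P P O P K P P P O P K P
K K O / P K K K O / P K K K O / P K K K
K K P K K / K K P K K / K K P K K / K K
P K O O P O P K O O P O P K O O P O P K

Derivation:
Row 4: chart row 4, WS - tiled (columns 1-20): K P K O K K K P K O K K K P K O K K K P; work from column 20 back to 1 with K<->P swapped.
Row 5: chart row 1, RS - tile across columns 1-20 and work as-is.
Row 6: chart row 2, WS - tiled (columns 1-20): P P / P P K P P / P P K P P / P P K P P; work from column 20 back to 1 with K<->P swapped.
Row 7: chart row 3, RS - tile across columns 1-20 and work as-is.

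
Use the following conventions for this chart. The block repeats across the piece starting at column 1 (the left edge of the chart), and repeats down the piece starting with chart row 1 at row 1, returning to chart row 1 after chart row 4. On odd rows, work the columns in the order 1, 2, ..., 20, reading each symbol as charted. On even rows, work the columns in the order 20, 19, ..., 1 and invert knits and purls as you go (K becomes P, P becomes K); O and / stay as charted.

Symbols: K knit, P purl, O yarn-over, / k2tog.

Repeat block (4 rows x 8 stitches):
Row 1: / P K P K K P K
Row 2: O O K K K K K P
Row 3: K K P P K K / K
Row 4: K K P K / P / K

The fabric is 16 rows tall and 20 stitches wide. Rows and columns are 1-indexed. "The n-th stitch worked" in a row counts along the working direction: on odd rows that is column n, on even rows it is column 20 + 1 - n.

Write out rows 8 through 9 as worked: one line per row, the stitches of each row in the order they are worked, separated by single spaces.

Row 8: chart row 4, WS - tiled (columns 1-20): K K P K / P / K K K P K / P / K K K P K; work from column 20 back to 1 with K<->P swapped.
Row 9: chart row 1, RS - tile across columns 1-20 and work as-is.

Result:
P K P P P / K / P K P P P / K / P K P P
/ P K P K K P K / P K P K K P K / P K P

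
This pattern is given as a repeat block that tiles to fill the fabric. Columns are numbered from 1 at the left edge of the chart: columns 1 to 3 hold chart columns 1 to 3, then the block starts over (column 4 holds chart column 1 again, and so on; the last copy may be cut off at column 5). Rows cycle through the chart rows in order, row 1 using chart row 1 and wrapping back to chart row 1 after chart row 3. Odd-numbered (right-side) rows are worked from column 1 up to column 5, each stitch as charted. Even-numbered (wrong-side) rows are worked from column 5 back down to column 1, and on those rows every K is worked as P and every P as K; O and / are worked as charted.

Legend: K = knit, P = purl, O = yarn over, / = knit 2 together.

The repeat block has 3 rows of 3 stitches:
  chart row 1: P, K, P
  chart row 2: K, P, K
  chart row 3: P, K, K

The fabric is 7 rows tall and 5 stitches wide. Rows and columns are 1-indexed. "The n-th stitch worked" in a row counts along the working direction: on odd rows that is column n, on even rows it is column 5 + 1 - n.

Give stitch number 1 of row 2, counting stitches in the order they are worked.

For row 2: chart row = ((2-1) mod 3) + 1 = 2; this is a WS (even) row.
Chart row 2 tiled across columns 1-5: K P K K P
WS row: flip the tiled sequence (start at column 5) and apply K<->P; O and / stay.
Row 2 as worked: K P P K P
Stitch 1 in working order -> K

== STITCH ==
K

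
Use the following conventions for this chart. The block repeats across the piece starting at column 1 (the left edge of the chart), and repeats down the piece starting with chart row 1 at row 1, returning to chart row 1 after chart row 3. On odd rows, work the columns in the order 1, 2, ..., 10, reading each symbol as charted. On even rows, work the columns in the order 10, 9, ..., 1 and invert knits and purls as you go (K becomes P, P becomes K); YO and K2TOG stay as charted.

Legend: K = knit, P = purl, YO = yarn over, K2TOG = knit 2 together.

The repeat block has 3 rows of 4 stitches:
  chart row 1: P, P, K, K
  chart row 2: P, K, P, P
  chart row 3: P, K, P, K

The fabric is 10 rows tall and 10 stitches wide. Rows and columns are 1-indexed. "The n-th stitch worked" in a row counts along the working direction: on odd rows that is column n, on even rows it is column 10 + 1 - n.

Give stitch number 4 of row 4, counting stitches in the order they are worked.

Row 4 uses chart row ((4-1) mod 3)+1 = 1. Row 4 is even, so WS.
Chart row 1 tiled across columns 1-10: P P K K P P K K P P
WS: work from column 10 back to column 1 (reverse the tiled row), swapping K<->P (YO and K2TOG unchanged).
Row 4 as worked: K K P P K K P P K K
The 4th stitch worked is P.

== STITCH ==
P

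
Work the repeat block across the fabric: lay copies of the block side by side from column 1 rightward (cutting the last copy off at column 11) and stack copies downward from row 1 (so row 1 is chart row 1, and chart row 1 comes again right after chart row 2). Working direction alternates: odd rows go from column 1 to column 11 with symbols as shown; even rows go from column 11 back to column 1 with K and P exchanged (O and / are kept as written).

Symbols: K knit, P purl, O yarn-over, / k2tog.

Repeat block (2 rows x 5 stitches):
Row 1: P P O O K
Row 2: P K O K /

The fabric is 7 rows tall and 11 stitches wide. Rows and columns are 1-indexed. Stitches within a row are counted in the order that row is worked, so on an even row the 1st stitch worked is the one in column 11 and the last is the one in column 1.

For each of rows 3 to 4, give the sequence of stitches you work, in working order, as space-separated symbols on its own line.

== ROWS AS WORKED ==
P P O O K P P O O K P
K / P O P K / P O P K

Derivation:
Row 3: chart row 1, RS - tile across columns 1-11 and work as-is.
Row 4: chart row 2, WS - tiled (columns 1-11): P K O K / P K O K / P; work from column 11 back to 1 with K<->P swapped.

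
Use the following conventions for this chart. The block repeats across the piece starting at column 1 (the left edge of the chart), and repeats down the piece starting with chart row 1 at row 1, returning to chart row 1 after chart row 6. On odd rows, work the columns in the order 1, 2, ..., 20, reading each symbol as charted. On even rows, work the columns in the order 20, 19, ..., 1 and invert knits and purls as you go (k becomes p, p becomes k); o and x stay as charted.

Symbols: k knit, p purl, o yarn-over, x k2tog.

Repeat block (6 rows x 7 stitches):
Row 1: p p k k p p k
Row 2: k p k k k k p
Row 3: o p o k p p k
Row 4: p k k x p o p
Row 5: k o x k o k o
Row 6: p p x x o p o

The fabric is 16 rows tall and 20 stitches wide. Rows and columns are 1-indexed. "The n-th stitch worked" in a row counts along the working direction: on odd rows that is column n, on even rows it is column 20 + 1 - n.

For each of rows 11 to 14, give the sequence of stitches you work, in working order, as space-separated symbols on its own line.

Row 11: chart row 5, RS - tile across columns 1-20 and work as-is.
Row 12: chart row 6, WS - tiled (columns 1-20): p p x x o p o p p x x o p o p p x x o p; work from column 20 back to 1 with k<->p swapped.
Row 13: chart row 1, RS - tile across columns 1-20 and work as-is.
Row 14: chart row 2, WS - tiled (columns 1-20): k p k k k k p k p k k k k p k p k k k k; work from column 20 back to 1 with k<->p swapped.

== ROWS AS WORKED ==
k o x k o k o k o x k o k o k o x k o k
k o x x k k o k o x x k k o k o x x k k
p p k k p p k p p k k p p k p p k k p p
p p p p k p k p p p p k p k p p p p k p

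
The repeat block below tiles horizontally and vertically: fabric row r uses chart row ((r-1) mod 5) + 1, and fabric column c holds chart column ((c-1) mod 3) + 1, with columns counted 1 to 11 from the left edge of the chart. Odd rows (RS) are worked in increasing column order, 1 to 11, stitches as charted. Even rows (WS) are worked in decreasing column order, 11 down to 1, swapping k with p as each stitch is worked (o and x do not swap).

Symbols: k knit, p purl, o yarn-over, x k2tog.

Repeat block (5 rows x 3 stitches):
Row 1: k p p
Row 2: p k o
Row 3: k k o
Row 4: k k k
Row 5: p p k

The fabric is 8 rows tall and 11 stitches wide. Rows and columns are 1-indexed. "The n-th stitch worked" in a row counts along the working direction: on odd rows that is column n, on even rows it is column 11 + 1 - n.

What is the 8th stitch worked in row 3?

Stitch:
k

Derivation:
Row 3: (3-1) mod 5 = 2, so use chart row 3. Odd row -> RS.
Chart row 3 tiled across columns 1-11: k k o k k o k k o k k
RS row: no reversal, no swap; stitch n worked = column n.
The 8th stitch worked is k.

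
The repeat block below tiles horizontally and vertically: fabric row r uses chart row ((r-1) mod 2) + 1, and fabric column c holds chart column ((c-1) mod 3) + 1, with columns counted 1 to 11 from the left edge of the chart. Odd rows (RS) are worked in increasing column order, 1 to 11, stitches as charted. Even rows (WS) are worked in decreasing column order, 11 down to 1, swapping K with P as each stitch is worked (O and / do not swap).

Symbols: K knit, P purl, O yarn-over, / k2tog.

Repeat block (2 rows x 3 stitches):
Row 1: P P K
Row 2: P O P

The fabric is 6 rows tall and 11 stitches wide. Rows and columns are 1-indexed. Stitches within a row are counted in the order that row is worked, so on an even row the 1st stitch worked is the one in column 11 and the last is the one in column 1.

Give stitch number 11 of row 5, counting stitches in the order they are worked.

Row 5: (5-1) mod 2 = 0, so use chart row 1. Odd row -> RS.
Chart row 1 tiled across columns 1-11: P P K P P K P P K P P
RS row: no reversal, no swap; stitch n worked = column n.
Counting 11 along the worked row gives P.

Result:
P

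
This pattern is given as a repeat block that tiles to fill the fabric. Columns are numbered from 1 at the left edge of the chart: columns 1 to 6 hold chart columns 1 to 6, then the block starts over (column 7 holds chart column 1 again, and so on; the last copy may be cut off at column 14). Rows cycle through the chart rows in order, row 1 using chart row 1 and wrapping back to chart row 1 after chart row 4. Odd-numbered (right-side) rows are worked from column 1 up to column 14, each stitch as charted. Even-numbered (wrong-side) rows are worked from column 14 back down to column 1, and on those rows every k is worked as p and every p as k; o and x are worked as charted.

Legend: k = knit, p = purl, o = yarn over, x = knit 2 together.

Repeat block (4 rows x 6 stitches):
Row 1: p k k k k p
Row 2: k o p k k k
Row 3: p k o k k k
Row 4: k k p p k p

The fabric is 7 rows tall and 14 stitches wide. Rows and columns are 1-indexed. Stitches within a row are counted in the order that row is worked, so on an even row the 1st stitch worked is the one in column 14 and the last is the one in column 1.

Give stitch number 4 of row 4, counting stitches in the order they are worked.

Row 4 uses chart row ((4-1) mod 4)+1 = 4. Row 4 is even, so WS.
Chart row 4 tiled across columns 1-14: k k p p k p k k p p k p k k
WS row: flip the tiled sequence (start at column 14) and apply k<->p; o and x stay.
Row 4 as worked: p p k p k k p p k p k k p p
Counting 4 along the worked row gives p.

== STITCH ==
p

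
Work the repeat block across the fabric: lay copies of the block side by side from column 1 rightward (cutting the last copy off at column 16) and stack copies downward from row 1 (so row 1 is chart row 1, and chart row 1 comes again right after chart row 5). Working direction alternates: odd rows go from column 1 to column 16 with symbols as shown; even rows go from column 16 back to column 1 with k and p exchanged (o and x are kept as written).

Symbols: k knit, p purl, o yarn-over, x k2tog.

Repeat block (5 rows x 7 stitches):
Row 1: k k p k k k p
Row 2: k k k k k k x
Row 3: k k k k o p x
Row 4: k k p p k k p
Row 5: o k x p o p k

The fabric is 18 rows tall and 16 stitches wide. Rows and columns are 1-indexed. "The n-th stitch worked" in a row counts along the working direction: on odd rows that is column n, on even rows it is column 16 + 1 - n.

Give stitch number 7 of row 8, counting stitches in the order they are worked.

Row 8: (8-1) mod 5 = 2, so use chart row 3. Even row -> WS.
Chart row 3 tiled across columns 1-16: k k k k o p x k k k k o p x k k
WS row: flip the tiled sequence (start at column 16) and apply k<->p; o and x stay.
Row 8 as worked: p p x k o p p p p x k o p p p p
Stitch 7 in working order -> p

Stitch:
p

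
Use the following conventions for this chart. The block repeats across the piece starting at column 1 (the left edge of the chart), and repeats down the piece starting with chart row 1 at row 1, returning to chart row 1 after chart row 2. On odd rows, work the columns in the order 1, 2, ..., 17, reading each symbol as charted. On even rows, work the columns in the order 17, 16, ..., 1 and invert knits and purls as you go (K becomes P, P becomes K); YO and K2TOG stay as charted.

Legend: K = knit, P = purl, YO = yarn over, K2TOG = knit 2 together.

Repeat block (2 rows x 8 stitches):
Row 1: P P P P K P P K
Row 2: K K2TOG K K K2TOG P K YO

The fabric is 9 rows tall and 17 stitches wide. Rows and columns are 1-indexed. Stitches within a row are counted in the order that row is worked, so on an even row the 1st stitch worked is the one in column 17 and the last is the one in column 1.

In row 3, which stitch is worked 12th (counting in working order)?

For row 3: chart row = ((3-1) mod 2) + 1 = 1; this is a RS (odd) row.
Chart row 1 tiled across columns 1-17: P P P P K P P K P P P P K P P K P
RS row: no reversal, no swap; stitch n worked = column n.
Stitch 12 in working order -> P

Stitch:
P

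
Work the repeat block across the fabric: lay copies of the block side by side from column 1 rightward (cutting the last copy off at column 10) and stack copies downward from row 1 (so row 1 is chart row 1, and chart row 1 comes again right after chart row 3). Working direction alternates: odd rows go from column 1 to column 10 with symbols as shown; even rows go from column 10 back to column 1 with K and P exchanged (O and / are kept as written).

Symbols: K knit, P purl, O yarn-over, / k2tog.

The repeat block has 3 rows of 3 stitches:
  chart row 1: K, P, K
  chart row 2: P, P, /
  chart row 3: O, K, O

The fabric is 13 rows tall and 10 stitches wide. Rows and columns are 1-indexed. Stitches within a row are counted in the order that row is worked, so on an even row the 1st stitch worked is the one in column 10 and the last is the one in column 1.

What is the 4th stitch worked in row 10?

Row 10 uses chart row ((10-1) mod 3)+1 = 1. Row 10 is even, so WS.
Chart row 1 tiled across columns 1-10: K P K K P K K P K K
WS: work from column 10 back to column 1 (reverse the tiled row), swapping K<->P (O and / unchanged).
Row 10 as worked: P P K P P K P P K P
Stitch 4 in working order -> P

== STITCH ==
P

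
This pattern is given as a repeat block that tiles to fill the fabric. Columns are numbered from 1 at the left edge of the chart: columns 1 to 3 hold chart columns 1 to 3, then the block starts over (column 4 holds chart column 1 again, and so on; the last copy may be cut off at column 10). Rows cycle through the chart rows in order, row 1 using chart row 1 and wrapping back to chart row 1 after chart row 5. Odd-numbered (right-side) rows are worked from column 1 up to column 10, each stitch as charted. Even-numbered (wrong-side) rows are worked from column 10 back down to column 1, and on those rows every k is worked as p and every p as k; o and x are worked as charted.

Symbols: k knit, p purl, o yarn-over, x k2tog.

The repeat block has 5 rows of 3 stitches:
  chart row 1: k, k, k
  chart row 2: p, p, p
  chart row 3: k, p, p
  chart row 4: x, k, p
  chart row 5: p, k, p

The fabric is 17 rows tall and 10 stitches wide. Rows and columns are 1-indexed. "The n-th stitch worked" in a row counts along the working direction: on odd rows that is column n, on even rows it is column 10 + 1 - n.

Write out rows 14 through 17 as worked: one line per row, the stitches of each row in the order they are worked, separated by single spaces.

Row 14: chart row 4, WS - tiled (columns 1-10): x k p x k p x k p x; work from column 10 back to 1 with k<->p swapped.
Row 15: chart row 5, RS - tile across columns 1-10 and work as-is.
Row 16: chart row 1, WS - tiled (columns 1-10): k k k k k k k k k k; work from column 10 back to 1 with k<->p swapped.
Row 17: chart row 2, RS - tile across columns 1-10 and work as-is.

== ROWS AS WORKED ==
x k p x k p x k p x
p k p p k p p k p p
p p p p p p p p p p
p p p p p p p p p p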